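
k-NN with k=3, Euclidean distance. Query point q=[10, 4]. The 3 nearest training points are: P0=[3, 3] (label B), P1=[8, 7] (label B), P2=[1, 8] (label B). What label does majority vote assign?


d(q,P0) = 7.0711  (label B)
d(q,P1) = 3.6056  (label B)
d(q,P2) = 9.8489  (label B)
Votes: A=0, B=3
Majority → B

B


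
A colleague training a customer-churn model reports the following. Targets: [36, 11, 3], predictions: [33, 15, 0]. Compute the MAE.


Absolute errors: |36-33|=3, |11-15|=4, |3-0|=3
Sum = 10
MAE = 10/3 = 10/3

10/3


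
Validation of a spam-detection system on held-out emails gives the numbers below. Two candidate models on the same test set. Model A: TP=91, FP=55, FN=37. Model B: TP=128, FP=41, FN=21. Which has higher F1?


Model A: P=91/146=0.6233, R=91/128=0.7109, F1=2PR/(P+R)=2TP/(2TP+FP+FN)=182/274=0.6642
Model B: P=128/169=0.7574, R=128/149=0.8591, F1=2PR/(P+R)=2TP/(2TP+FP+FN)=256/318=0.805
0.6642 < 0.805 → Model B

Model B


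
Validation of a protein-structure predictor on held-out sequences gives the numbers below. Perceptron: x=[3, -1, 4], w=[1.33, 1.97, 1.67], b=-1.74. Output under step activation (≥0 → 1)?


z = (3)·(1.33) + (-1)·(1.97) + (4)·(1.67) - 1.74
  = 6.96
step(z) = 1 (z≥0)

1


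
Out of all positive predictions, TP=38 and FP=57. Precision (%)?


Precision = TP/(TP+FP)
= 38/(38+57)
= 38/95 = 40.0%

40.0%


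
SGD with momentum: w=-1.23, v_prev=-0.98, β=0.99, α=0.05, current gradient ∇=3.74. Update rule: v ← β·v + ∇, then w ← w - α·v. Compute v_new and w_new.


v_new = 0.99·-0.98 + 3.74 = -0.9702 + 3.74 = 2.7698
w_new = -1.23 - 0.05·2.7698 = -1.23 - 0.13849 = -1.36849

v_new=2.7698, w_new=-1.36849


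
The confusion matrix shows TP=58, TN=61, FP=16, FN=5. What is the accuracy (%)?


Accuracy = (TP+TN)/(TP+TN+FP+FN)
= (58+61)/(140)
= 119/140 = 85.0%

85.0%


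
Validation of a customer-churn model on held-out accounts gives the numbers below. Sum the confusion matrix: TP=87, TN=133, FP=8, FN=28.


Total = TP + TN + FP + FN
= 87 + 133 + 8 + 28
= 256
(Predicted positive: 95, predicted negative: 161)

256


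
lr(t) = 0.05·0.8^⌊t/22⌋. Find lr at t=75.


n_drops = ⌊75/22⌋ = 3
lr = 0.05·0.8^3 = 0.05·0.512 = 0.0256

0.0256


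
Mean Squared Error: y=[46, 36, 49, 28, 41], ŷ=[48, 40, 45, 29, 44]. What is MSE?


Squared errors: (46-48)²=4, (36-40)²=16, (49-45)²=16, (28-29)²=1, (41-44)²=9
Sum = 46
MSE = 46/5 = 46/5

46/5


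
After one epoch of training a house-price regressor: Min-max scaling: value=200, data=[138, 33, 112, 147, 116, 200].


min=33, max=200
(200-33)/(200-33) = 167/167 = 1.0

1.0


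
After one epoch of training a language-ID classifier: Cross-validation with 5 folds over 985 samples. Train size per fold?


Fold size = 985/5 = 197
Training per fold = 985 - 197 = 788

788


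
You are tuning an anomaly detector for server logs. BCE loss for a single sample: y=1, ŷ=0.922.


BCE = -[y·ln(p) + (1-y)·ln(1-p)]
= -1·ln(0.922) - 0
= -ln(0.922) = 0.0812

0.0812


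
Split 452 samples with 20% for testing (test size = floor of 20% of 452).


Test = ⌊452·20/100⌋ = 90
Train = 452 - 90 = 362

Train: 362, Test: 90


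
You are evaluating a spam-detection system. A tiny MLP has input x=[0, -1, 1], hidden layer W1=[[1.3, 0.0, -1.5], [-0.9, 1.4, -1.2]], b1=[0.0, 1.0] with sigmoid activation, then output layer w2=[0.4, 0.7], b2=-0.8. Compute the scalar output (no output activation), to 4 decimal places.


z1[0] = (1.3)·(0) + (0.0)·(-1) + (-1.5)·(1) + 0.0 = -1.5
z1[1] = (-0.9)·(0) + (1.4)·(-1) + (-1.2)·(1) + 1.0 = -1.6
h = sigmoid(z1) = [0.1824, 0.168]
output = (0.4)·(0.1824) + (0.7)·(0.168) - 0.8 = -0.6094

-0.6094


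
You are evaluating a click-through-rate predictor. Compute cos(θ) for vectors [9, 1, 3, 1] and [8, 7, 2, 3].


A·B = 9·8 + 1·7 + 3·2 + 1·3 = 88
‖A‖ = √92 = 9.5917, ‖B‖ = √126 = 11.225
cos = 88/(√92·√126) = 88/√11592 = 0.8173

0.8173


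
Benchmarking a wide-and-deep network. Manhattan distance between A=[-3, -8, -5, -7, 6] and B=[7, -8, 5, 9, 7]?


d = |-3-7| + |-8+ 8| + |-5-5| + |-7-9| + |6-7|
  = 10 + 0 + 10 + 16 + 1
  = 37

37


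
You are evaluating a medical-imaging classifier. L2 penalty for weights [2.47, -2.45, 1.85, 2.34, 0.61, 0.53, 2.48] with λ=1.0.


‖w‖₂² = (2.47)² + (-2.45)² + (1.85)² + (2.34)² + (0.61)² + (0.53)² + (2.48)²
     = 6.1009 + 6.0025 + 3.4225 + 5.4756 + 0.3721 + 0.2809 + 6.1504
     = 27.8049
λ·‖w‖₂² = 1.0·27.8049 = 27.8049

27.8049


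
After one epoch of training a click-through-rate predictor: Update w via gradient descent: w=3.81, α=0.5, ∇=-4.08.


w_new = w - α·∇
= 3.81 - 0.5·-4.08
= 3.81 + 2.04
= 5.85

5.85


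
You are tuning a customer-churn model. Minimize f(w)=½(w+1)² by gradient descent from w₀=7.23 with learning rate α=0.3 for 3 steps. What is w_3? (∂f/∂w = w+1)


step 1: grad = 7.23+1 = 8.23; w = 7.23 - 0.3·(8.23) = 4.761
step 2: grad = 4.761+1 = 5.761; w = 4.761 - 0.3·(5.761) = 3.0327
step 3: grad = 3.0327+1 = 4.0327; w = 3.0327 - 0.3·(4.0327) = 1.82289

1.82289


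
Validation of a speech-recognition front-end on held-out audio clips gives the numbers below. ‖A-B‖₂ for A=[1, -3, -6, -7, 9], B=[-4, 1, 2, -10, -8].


d = √((1+ 4)² + (-3-1)² + (-6-2)² + (-7+ 10)² + (9+ 8)²)
  = √(25 + 16 + 64 + 9 + 289)
  = √403 = 20.0749

20.0749


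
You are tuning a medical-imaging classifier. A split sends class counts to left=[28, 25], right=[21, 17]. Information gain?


Parent = [49, 42], H_parent = 0.9957
H_left = 0.9977 (n=53), H_right = 0.992 (n=38)
H_children = (53/91)·0.9977 + (38/91)·0.992 = 0.9953
IG = 0.9957 - 0.9953 = 0.0004

0.0004


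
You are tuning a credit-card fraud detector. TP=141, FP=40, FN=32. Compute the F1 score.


Precision = 141/181 = 0.779
Recall = 141/173 = 0.815
F1 = 2·P·R/(P+R) = 2·TP/(2·TP+FP+FN) = 282/(282+40+32) = 282/354 = 0.7966

0.7966


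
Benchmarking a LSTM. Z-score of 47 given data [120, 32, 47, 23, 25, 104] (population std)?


μ = 58.5, σ = 38.8791
z = (47 - 58.5)/38.8791 = -0.2958

-0.2958


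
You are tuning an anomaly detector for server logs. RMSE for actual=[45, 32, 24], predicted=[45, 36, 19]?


MSE = 41/3 = 13.6667
RMSE = √(41/3) = 3.6968

3.6968


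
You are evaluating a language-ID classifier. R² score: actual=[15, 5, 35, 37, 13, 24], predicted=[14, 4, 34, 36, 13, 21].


ȳ = 21.5
SS_res = Σ(y-ŷ)² = 13
SS_tot = Σ(y-ȳ)² = 815.5
R² = 1 - SS_res/SS_tot = 1 - 0.0159 = 0.9841

0.9841


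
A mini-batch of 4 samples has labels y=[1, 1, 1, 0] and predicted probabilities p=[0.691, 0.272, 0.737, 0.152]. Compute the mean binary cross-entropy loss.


L[0] = -ln(0.691) = 0.3696
L[1] = -ln(0.272) = 1.302
L[2] = -ln(0.737) = 0.3052
L[3] = -ln(1-0.152) = -ln(0.848) = 0.1649
mean = (0.3696 + 1.302 + 0.3052 + 0.1649)/4 = 0.5354

0.5354


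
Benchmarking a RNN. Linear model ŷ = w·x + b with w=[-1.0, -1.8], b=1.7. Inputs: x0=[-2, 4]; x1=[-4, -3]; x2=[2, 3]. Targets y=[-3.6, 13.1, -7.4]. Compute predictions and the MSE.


ŷ0 = (-1.0)·(-2) + (-1.8)·(4) + 1.7 = -3.5
ŷ1 = (-1.0)·(-4) + (-1.8)·(-3) + 1.7 = 11.1
ŷ2 = (-1.0)·(2) + (-1.8)·(3) + 1.7 = -5.7
errors² = [0.01, 4.0, 2.89]
MSE = 6.9000/3 = 2.3

2.3


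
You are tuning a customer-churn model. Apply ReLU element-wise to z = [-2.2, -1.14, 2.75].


ReLU(-2.2) = max(0, -2.2) = 0.0
ReLU(-1.14) = max(0, -1.14) = 0.0
ReLU(2.75) = max(0, 2.75) = 2.75
result = [0.0, 0.0, 2.75]

[0.0, 0.0, 2.75]


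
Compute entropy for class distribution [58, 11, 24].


Probabilities: [58/93, 11/93, 24/93] ≈ [0.6237, 0.1183, 0.2581]
H = -((58/93)·log₂(58/93) + (11/93)·log₂(11/93) + (24/93)·log₂(24/93))
  = 1.2934 bits

1.2934 bits


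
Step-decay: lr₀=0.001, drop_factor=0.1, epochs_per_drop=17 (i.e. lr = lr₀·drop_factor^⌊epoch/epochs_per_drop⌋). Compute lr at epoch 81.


n_drops = ⌊81/17⌋ = 4
lr = 0.001·0.1^4 = 0.001·0.0001 = 0.0000001

0.0000001


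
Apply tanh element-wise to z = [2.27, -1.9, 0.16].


tanh(2.27) = 0.9789
tanh(-1.9) = -0.9562
tanh(0.16) = 0.1586
result = [0.9789, -0.9562, 0.1586]

[0.9789, -0.9562, 0.1586]


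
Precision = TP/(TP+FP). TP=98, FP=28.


Precision = TP/(TP+FP)
= 98/(98+28)
= 98/126 = 77.78%

77.78%


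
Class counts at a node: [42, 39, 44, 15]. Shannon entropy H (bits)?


Probabilities: [42/140, 39/140, 44/140, 15/140] ≈ [0.3, 0.2786, 0.3143, 0.1071]
H = -((42/140)·log₂(42/140) + (39/140)·log₂(39/140) + (44/140)·log₂(44/140) + (15/140)·log₂(15/140))
  = 1.9048 bits

1.9048 bits


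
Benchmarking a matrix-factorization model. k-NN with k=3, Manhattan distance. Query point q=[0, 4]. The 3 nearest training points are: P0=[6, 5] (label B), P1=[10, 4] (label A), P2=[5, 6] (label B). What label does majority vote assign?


d(q,P0) = 7  (label B)
d(q,P1) = 10  (label A)
d(q,P2) = 7  (label B)
Votes: A=1, B=2
Majority → B

B


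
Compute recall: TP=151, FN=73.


Recall = TP/(TP+FN)
= 151/(151+73)
= 151/224 = 67.41%

67.41%


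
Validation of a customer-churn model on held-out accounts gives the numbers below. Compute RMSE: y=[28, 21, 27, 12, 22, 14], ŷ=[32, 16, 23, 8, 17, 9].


MSE = 123/6 = 20.5
RMSE = √(123/6) = 4.5277

4.5277


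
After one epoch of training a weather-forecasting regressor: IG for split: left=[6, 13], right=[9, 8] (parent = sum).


Parent = [15, 21], H_parent = 0.9799
H_left = 0.8997 (n=19), H_right = 0.9975 (n=17)
H_children = (19/36)·0.8997 + (17/36)·0.9975 = 0.9459
IG = 0.9799 - 0.9459 = 0.034

0.034


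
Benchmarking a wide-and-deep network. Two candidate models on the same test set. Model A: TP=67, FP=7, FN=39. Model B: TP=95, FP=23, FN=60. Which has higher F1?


Model A: P=67/74=0.9054, R=67/106=0.6321, F1=2PR/(P+R)=2TP/(2TP+FP+FN)=134/180=0.7444
Model B: P=95/118=0.8051, R=95/155=0.6129, F1=2PR/(P+R)=2TP/(2TP+FP+FN)=190/273=0.696
0.7444 > 0.696 → Model A

Model A


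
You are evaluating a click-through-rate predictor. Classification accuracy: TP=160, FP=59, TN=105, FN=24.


Accuracy = (TP+TN)/(TP+TN+FP+FN)
= (160+105)/(348)
= 265/348 = 76.15%

76.15%


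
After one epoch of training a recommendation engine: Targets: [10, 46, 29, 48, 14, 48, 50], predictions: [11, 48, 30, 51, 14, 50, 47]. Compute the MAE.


Absolute errors: |10-11|=1, |46-48|=2, |29-30|=1, |48-51|=3, |14-14|=0, |48-50|=2, |50-47|=3
Sum = 12
MAE = 12/7 = 12/7

12/7


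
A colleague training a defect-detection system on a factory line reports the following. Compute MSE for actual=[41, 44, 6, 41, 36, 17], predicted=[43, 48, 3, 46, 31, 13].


Squared errors: (41-43)²=4, (44-48)²=16, (6-3)²=9, (41-46)²=25, (36-31)²=25, (17-13)²=16
Sum = 95
MSE = 95/6 = 95/6

95/6


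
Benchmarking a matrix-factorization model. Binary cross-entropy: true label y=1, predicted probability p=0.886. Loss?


BCE = -[y·ln(p) + (1-y)·ln(1-p)]
= -1·ln(0.886) - 0
= -ln(0.886) = 0.121

0.121


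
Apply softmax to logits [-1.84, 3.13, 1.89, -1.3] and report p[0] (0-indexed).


Exponentials: e^-1.84=0.1588, e^3.13=22.874, e^1.89=6.6194, e^-1.3=0.2725
Sum = 29.9247
Softmax = [0.0053, 0.7644, 0.2212, 0.0091]
p[0] = 0.1588/29.9247 = 0.0053

0.0053


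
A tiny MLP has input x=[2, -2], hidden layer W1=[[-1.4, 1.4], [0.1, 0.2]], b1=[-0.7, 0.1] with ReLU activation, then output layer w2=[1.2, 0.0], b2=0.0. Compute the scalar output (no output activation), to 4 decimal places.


z1[0] = (-1.4)·(2) + (1.4)·(-2) - 0.7 = -6.3
z1[1] = (0.1)·(2) + (0.2)·(-2) + 0.1 = -0.1
h = ReLU(z1) = [0.0, 0.0]
output = (1.2)·(0.0) + (0.0)·(0.0) + 0.0 = 0.0

0.0


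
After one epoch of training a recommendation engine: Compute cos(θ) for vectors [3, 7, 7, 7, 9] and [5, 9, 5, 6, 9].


A·B = 3·5 + 7·9 + 7·5 + 7·6 + 9·9 = 236
‖A‖ = √237 = 15.3948, ‖B‖ = √248 = 15.748
cos = 236/(√237·√248) = 236/√58776 = 0.9734

0.9734


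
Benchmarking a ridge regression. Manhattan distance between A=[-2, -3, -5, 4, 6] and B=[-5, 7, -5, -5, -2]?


d = |-2+ 5| + |-3-7| + |-5+ 5| + |4+ 5| + |6+ 2|
  = 3 + 10 + 0 + 9 + 8
  = 30

30


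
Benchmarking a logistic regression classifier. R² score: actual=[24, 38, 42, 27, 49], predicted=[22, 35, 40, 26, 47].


ȳ = 36
SS_res = Σ(y-ŷ)² = 22
SS_tot = Σ(y-ȳ)² = 434
R² = 1 - SS_res/SS_tot = 1 - 0.0507 = 0.9493

0.9493


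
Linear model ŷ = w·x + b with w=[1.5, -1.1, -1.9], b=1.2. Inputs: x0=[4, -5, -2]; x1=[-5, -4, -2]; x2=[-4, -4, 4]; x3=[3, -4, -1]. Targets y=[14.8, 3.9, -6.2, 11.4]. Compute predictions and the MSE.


ŷ0 = (1.5)·(4) + (-1.1)·(-5) + (-1.9)·(-2) + 1.2 = 16.5
ŷ1 = (1.5)·(-5) + (-1.1)·(-4) + (-1.9)·(-2) + 1.2 = 1.9
ŷ2 = (1.5)·(-4) + (-1.1)·(-4) + (-1.9)·(4) + 1.2 = -8.0
ŷ3 = (1.5)·(3) + (-1.1)·(-4) + (-1.9)·(-1) + 1.2 = 12.0
errors² = [2.89, 4.0, 3.24, 0.36]
MSE = 10.4900/4 = 2.6225

2.6225


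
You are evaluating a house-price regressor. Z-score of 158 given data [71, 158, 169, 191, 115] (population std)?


μ = 140.8, σ = 42.7757
z = (158 - 140.8)/42.7757 = 0.4021

0.4021


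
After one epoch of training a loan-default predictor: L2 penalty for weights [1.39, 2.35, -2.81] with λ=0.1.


‖w‖₂² = (1.39)² + (2.35)² + (-2.81)²
     = 1.9321 + 5.5225 + 7.8961
     = 15.3507
λ·‖w‖₂² = 0.1·15.3507 = 1.53507

1.53507


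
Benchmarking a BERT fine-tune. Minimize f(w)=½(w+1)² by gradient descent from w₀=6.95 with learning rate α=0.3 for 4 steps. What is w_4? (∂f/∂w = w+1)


step 1: grad = 6.95+1 = 7.95; w = 6.95 - 0.3·(7.95) = 4.565
step 2: grad = 4.565+1 = 5.565; w = 4.565 - 0.3·(5.565) = 2.8955
step 3: grad = 2.8955+1 = 3.8955; w = 2.8955 - 0.3·(3.8955) = 1.72685
step 4: grad = 1.72685+1 = 2.72685; w = 1.72685 - 0.3·(2.72685) = 0.908795

0.908795


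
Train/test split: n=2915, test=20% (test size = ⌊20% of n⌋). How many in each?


Test = ⌊2915·20/100⌋ = 583
Train = 2915 - 583 = 2332

Train: 2332, Test: 583


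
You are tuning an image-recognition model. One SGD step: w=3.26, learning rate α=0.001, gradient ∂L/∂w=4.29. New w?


w_new = w - α·∇
= 3.26 - 0.001·4.29
= 3.26 - 0.00429
= 3.25571

3.25571


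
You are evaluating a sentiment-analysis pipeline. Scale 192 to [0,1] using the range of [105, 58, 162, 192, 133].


min=58, max=192
(192-58)/(192-58) = 134/134 = 1.0

1.0


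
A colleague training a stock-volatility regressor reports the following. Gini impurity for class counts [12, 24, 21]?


Probabilities: [12/57, 24/57, 21/57] ≈ [0.2105, 0.4211, 0.3684]
Σpᵢ² = (144 + 576 + 441)/57² = 1161/3249
Gini = 1 - Σpᵢ² = 1 - 1161/3249 = 0.6427

0.6427


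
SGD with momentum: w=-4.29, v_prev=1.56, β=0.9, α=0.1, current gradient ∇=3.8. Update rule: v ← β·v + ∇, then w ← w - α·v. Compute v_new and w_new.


v_new = 0.9·1.56 + 3.8 = 1.404 + 3.8 = 5.204
w_new = -4.29 - 0.1·5.204 = -4.29 - 0.5204 = -4.8104

v_new=5.204, w_new=-4.8104


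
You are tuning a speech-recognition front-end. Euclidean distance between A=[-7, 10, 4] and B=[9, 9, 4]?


d = √((-7-9)² + (10-9)² + (4-4)²)
  = √(256 + 1 + 0)
  = √257 = 16.0312

16.0312


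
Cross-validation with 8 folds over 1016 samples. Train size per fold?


Fold size = 1016/8 = 127
Training per fold = 1016 - 127 = 889

889


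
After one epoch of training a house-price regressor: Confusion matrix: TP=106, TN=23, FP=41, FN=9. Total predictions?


Total = TP + TN + FP + FN
= 106 + 23 + 41 + 9
= 179
(Predicted positive: 147, predicted negative: 32)

179


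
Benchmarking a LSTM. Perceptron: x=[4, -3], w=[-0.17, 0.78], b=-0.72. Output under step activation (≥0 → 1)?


z = (4)·(-0.17) + (-3)·(0.78) - 0.72
  = -3.74
step(z) = 0 (z<0)

0


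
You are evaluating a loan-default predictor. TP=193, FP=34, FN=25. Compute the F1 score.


Precision = 193/227 = 0.8502
Recall = 193/218 = 0.8853
F1 = 2·P·R/(P+R) = 2·TP/(2·TP+FP+FN) = 386/(386+34+25) = 386/445 = 0.8674

0.8674


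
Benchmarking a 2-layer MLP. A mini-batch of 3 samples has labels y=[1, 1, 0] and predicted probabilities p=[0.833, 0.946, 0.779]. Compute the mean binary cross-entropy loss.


L[0] = -ln(0.833) = 0.1827
L[1] = -ln(0.946) = 0.0555
L[2] = -ln(1-0.779) = -ln(0.221) = 1.5096
mean = (0.1827 + 0.0555 + 1.5096)/3 = 0.5826

0.5826


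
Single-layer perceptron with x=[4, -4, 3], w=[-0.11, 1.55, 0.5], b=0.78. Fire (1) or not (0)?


z = (4)·(-0.11) + (-4)·(1.55) + (3)·(0.5) + 0.78
  = -4.36
step(z) = 0 (z<0)

0


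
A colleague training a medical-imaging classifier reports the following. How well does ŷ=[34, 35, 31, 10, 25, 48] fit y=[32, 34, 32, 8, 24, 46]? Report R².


ȳ = 29.3333
SS_res = Σ(y-ŷ)² = 15
SS_tot = Σ(y-ȳ)² = 797.33
R² = 1 - SS_res/SS_tot = 1 - 0.0188 = 0.9812

0.9812


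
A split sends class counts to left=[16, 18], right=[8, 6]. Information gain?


Parent = [24, 24], H_parent = 1
H_left = 0.9975 (n=34), H_right = 0.9852 (n=14)
H_children = (34/48)·0.9975 + (14/48)·0.9852 = 0.9939
IG = 1 - 0.9939 = 0.0061

0.0061


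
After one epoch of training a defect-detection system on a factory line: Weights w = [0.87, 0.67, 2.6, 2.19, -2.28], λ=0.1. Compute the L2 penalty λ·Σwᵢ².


‖w‖₂² = (0.87)² + (0.67)² + (2.6)² + (2.19)² + (-2.28)²
     = 0.7569 + 0.4489 + 6.76 + 4.7961 + 5.1984
     = 17.9603
λ·‖w‖₂² = 0.1·17.9603 = 1.79603

1.79603


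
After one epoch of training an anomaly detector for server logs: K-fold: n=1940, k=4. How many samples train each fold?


Fold size = 1940/4 = 485
Training per fold = 1940 - 485 = 1455

1455


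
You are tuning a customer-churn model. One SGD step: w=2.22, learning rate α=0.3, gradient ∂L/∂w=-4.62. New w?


w_new = w - α·∇
= 2.22 - 0.3·-4.62
= 2.22 + 1.386
= 3.606

3.606


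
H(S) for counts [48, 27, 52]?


Probabilities: [48/127, 27/127, 52/127] ≈ [0.378, 0.2126, 0.4094]
H = -((48/127)·log₂(48/127) + (27/127)·log₂(27/127) + (52/127)·log₂(52/127))
  = 1.5329 bits

1.5329 bits


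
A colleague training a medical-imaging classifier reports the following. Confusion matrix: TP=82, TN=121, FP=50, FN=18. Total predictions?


Total = TP + TN + FP + FN
= 82 + 121 + 50 + 18
= 271
(Predicted positive: 132, predicted negative: 139)

271


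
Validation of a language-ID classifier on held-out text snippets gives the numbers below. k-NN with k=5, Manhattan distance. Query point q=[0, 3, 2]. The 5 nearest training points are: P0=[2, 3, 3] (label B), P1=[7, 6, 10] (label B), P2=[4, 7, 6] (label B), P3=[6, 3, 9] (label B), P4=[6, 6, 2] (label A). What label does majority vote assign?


d(q,P0) = 3  (label B)
d(q,P1) = 18  (label B)
d(q,P2) = 12  (label B)
d(q,P3) = 13  (label B)
d(q,P4) = 9  (label A)
Votes: A=1, B=4
Majority → B

B


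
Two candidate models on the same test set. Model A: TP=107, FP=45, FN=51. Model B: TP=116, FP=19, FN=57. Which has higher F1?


Model A: P=107/152=0.7039, R=107/158=0.6772, F1=2PR/(P+R)=2TP/(2TP+FP+FN)=214/310=0.6903
Model B: P=116/135=0.8593, R=116/173=0.6705, F1=2PR/(P+R)=2TP/(2TP+FP+FN)=232/308=0.7532
0.6903 < 0.7532 → Model B

Model B


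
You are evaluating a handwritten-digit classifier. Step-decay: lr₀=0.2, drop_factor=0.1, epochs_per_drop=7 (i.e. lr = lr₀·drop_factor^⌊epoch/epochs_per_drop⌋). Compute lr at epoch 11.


n_drops = ⌊11/7⌋ = 1
lr = 0.2·0.1^1 = 0.2·0.1 = 0.02

0.02


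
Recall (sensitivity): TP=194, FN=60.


Recall = TP/(TP+FN)
= 194/(194+60)
= 194/254 = 76.38%

76.38%


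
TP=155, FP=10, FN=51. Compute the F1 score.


Precision = 155/165 = 0.9394
Recall = 155/206 = 0.7524
F1 = 2·P·R/(P+R) = 2·TP/(2·TP+FP+FN) = 310/(310+10+51) = 310/371 = 0.8356

0.8356


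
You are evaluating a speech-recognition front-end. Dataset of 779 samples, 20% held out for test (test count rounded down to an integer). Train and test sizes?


Test = ⌊779·20/100⌋ = 155
Train = 779 - 155 = 624

Train: 624, Test: 155


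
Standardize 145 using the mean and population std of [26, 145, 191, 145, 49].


μ = 111.2, σ = 62.898
z = (145 - 111.2)/62.898 = 0.5374

0.5374


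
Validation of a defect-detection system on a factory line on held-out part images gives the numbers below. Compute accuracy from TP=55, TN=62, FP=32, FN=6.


Accuracy = (TP+TN)/(TP+TN+FP+FN)
= (55+62)/(155)
= 117/155 = 75.48%

75.48%


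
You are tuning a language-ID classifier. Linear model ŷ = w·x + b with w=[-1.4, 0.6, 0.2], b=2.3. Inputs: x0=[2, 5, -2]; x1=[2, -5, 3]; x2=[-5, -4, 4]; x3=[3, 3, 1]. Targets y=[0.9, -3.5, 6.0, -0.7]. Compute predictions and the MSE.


ŷ0 = (-1.4)·(2) + (0.6)·(5) + (0.2)·(-2) + 2.3 = 2.1
ŷ1 = (-1.4)·(2) + (0.6)·(-5) + (0.2)·(3) + 2.3 = -2.9
ŷ2 = (-1.4)·(-5) + (0.6)·(-4) + (0.2)·(4) + 2.3 = 7.7
ŷ3 = (-1.4)·(3) + (0.6)·(3) + (0.2)·(1) + 2.3 = 0.1
errors² = [1.44, 0.36, 2.89, 0.64]
MSE = 5.3300/4 = 1.3325

1.3325


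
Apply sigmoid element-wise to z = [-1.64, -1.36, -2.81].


σ(-1.64) = 1/(1+e^1.64) = 0.1625
σ(-1.36) = 1/(1+e^1.36) = 0.2042
σ(-2.81) = 1/(1+e^2.81) = 0.0568
result = [0.1625, 0.2042, 0.0568]

[0.1625, 0.2042, 0.0568]


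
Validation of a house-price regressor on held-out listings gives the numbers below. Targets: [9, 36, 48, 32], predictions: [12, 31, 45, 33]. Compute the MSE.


Squared errors: (9-12)²=9, (36-31)²=25, (48-45)²=9, (32-33)²=1
Sum = 44
MSE = 44/4 = 11

11


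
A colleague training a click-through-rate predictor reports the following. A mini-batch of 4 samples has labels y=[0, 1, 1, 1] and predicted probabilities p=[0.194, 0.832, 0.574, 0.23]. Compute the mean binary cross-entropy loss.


L[0] = -ln(1-0.194) = -ln(0.806) = 0.2157
L[1] = -ln(0.832) = 0.1839
L[2] = -ln(0.574) = 0.5551
L[3] = -ln(0.23) = 1.4697
mean = (0.2157 + 0.1839 + 0.5551 + 1.4697)/4 = 0.6061

0.6061


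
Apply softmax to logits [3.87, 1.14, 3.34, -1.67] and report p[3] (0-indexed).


Exponentials: e^3.87=47.9424, e^1.14=3.1268, e^3.34=28.2191, e^-1.67=0.1882
Sum = 79.4765
Softmax = [0.6032, 0.0393, 0.3551, 0.0024]
p[3] = 0.1882/79.4765 = 0.0024

0.0024


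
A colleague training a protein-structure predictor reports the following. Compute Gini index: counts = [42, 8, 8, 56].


Probabilities: [42/114, 8/114, 8/114, 56/114] ≈ [0.3684, 0.0702, 0.0702, 0.4912]
Σpᵢ² = (1764 + 64 + 64 + 3136)/114² = 5028/12996
Gini = 1 - Σpᵢ² = 1 - 5028/12996 = 0.6131

0.6131


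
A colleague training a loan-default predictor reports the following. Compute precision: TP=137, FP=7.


Precision = TP/(TP+FP)
= 137/(137+7)
= 137/144 = 95.14%

95.14%


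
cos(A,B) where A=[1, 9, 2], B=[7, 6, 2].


A·B = 1·7 + 9·6 + 2·2 = 65
‖A‖ = √86 = 9.2736, ‖B‖ = √89 = 9.434
cos = 65/(√86·√89) = 65/√7654 = 0.743

0.743


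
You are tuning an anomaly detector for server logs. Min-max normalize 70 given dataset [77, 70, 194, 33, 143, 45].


min=33, max=194
(70-33)/(194-33) = 37/161 = 0.2298

0.2298


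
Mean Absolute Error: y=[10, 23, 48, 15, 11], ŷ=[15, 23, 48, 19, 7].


Absolute errors: |10-15|=5, |23-23|=0, |48-48|=0, |15-19|=4, |11-7|=4
Sum = 13
MAE = 13/5 = 13/5

13/5


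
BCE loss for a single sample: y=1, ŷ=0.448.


BCE = -[y·ln(p) + (1-y)·ln(1-p)]
= -1·ln(0.448) - 0
= -ln(0.448) = 0.803

0.803


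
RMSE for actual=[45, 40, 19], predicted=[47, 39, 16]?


MSE = 14/3 = 4.6667
RMSE = √(14/3) = 2.1602

2.1602


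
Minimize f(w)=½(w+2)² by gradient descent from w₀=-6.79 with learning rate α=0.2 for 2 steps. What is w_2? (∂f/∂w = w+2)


step 1: grad = -6.79+2 = -4.79; w = -6.79 - 0.2·(-4.79) = -5.832
step 2: grad = -5.832+2 = -3.832; w = -5.832 - 0.2·(-3.832) = -5.0656

-5.0656


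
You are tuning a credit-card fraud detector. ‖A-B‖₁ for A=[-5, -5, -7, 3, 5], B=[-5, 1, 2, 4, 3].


d = |-5+ 5| + |-5-1| + |-7-2| + |3-4| + |5-3|
  = 0 + 6 + 9 + 1 + 2
  = 18

18


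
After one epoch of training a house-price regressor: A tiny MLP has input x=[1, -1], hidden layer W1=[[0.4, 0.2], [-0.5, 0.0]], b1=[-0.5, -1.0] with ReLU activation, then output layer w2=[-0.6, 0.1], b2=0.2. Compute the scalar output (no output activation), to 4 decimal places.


z1[0] = (0.4)·(1) + (0.2)·(-1) - 0.5 = -0.3
z1[1] = (-0.5)·(1) + (0.0)·(-1) - 1.0 = -1.5
h = ReLU(z1) = [0.0, 0.0]
output = (-0.6)·(0.0) + (0.1)·(0.0) + 0.2 = 0.2

0.2


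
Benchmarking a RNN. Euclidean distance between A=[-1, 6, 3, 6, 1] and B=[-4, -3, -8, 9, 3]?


d = √((-1+ 4)² + (6+ 3)² + (3+ 8)² + (6-9)² + (1-3)²)
  = √(9 + 81 + 121 + 9 + 4)
  = √224 = 14.9666

14.9666


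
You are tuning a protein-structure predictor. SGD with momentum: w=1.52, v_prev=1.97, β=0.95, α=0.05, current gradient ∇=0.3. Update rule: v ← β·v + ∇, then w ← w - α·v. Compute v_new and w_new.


v_new = 0.95·1.97 + 0.3 = 1.8715 + 0.3 = 2.1715
w_new = 1.52 - 0.05·2.1715 = 1.52 - 0.108575 = 1.411425

v_new=2.1715, w_new=1.411425


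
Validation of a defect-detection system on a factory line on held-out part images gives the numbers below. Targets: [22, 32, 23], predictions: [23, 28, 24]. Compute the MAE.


Absolute errors: |22-23|=1, |32-28|=4, |23-24|=1
Sum = 6
MAE = 6/3 = 2

2


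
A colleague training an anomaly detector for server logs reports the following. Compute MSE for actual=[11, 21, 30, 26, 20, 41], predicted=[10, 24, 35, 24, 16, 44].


Squared errors: (11-10)²=1, (21-24)²=9, (30-35)²=25, (26-24)²=4, (20-16)²=16, (41-44)²=9
Sum = 64
MSE = 64/6 = 32/3

32/3


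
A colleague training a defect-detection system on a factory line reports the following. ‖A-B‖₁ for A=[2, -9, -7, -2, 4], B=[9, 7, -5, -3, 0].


d = |2-9| + |-9-7| + |-7+ 5| + |-2+ 3| + |4-0|
  = 7 + 16 + 2 + 1 + 4
  = 30

30


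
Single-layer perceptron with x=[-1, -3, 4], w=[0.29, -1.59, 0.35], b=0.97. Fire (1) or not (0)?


z = (-1)·(0.29) + (-3)·(-1.59) + (4)·(0.35) + 0.97
  = 6.85
step(z) = 1 (z≥0)

1


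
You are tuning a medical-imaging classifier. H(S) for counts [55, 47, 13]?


Probabilities: [55/115, 47/115, 13/115] ≈ [0.4783, 0.4087, 0.113]
H = -((55/115)·log₂(55/115) + (47/115)·log₂(47/115) + (13/115)·log₂(13/115))
  = 1.392 bits

1.392 bits


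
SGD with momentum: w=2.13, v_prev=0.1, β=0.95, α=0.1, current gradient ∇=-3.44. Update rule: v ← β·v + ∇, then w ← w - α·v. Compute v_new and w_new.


v_new = 0.95·0.1 - 3.44 = 0.095 - 3.44 = -3.345
w_new = 2.13 - 0.1·-3.345 = 2.13 + 0.3345 = 2.4645

v_new=-3.345, w_new=2.4645


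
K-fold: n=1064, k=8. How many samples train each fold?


Fold size = 1064/8 = 133
Training per fold = 1064 - 133 = 931

931


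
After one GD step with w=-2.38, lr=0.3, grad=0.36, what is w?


w_new = w - α·∇
= -2.38 - 0.3·0.36
= -2.38 - 0.108
= -2.488

-2.488


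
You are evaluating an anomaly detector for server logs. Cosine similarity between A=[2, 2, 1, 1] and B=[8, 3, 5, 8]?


A·B = 2·8 + 2·3 + 1·5 + 1·8 = 35
‖A‖ = √10 = 3.1623, ‖B‖ = √162 = 12.7279
cos = 35/(√10·√162) = 35/√1620 = 0.8696

0.8696


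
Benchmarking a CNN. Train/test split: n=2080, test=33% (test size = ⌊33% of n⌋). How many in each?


Test = ⌊2080·33/100⌋ = 686
Train = 2080 - 686 = 1394

Train: 1394, Test: 686


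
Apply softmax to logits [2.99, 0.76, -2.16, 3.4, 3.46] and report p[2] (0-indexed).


Exponentials: e^2.99=19.8857, e^0.76=2.1383, e^-2.16=0.1153, e^3.4=29.9641, e^3.46=31.817
Sum = 83.9204
Softmax = [0.237, 0.0255, 0.0014, 0.3571, 0.3791]
p[2] = 0.1153/83.9204 = 0.0014

0.0014


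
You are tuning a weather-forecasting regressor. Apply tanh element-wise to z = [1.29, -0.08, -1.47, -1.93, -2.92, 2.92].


tanh(1.29) = 0.8591
tanh(-0.08) = -0.0798
tanh(-1.47) = -0.8996
tanh(-1.93) = -0.9587
tanh(-2.92) = -0.9942
tanh(2.92) = 0.9942
result = [0.8591, -0.0798, -0.8996, -0.9587, -0.9942, 0.9942]

[0.8591, -0.0798, -0.8996, -0.9587, -0.9942, 0.9942]


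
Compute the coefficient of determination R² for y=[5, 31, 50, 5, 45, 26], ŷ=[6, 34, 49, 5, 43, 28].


ȳ = 27
SS_res = Σ(y-ŷ)² = 19
SS_tot = Σ(y-ȳ)² = 1838
R² = 1 - SS_res/SS_tot = 1 - 0.0103 = 0.9897

0.9897


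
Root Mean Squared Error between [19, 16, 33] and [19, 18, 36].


MSE = 13/3 = 4.3333
RMSE = √(13/3) = 2.0817

2.0817


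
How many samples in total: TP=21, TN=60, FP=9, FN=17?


Total = TP + TN + FP + FN
= 21 + 60 + 9 + 17
= 107
(Predicted positive: 30, predicted negative: 77)

107


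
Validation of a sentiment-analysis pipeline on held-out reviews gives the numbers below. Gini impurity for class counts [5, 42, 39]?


Probabilities: [5/86, 42/86, 39/86] ≈ [0.0581, 0.4884, 0.4535]
Σpᵢ² = (25 + 1764 + 1521)/86² = 3310/7396
Gini = 1 - Σpᵢ² = 1 - 3310/7396 = 0.5525

0.5525


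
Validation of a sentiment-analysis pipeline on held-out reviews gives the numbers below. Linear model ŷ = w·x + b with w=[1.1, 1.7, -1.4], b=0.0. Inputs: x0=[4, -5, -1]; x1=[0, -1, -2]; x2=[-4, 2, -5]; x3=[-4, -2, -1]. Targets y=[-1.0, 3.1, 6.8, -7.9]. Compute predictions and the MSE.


ŷ0 = (1.1)·(4) + (1.7)·(-5) + (-1.4)·(-1) + 0.0 = -2.7
ŷ1 = (1.1)·(0) + (1.7)·(-1) + (-1.4)·(-2) + 0.0 = 1.1
ŷ2 = (1.1)·(-4) + (1.7)·(2) + (-1.4)·(-5) + 0.0 = 6.0
ŷ3 = (1.1)·(-4) + (1.7)·(-2) + (-1.4)·(-1) + 0.0 = -6.4
errors² = [2.89, 4.0, 0.64, 2.25]
MSE = 9.7800/4 = 2.445

2.445


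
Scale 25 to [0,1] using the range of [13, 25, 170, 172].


min=13, max=172
(25-13)/(172-13) = 12/159 = 0.0755

0.0755


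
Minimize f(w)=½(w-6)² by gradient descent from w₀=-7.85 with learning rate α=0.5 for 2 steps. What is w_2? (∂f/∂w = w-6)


step 1: grad = -7.85-6 = -13.85; w = -7.85 - 0.5·(-13.85) = -0.925
step 2: grad = -0.925-6 = -6.925; w = -0.925 - 0.5·(-6.925) = 2.5375

2.5375


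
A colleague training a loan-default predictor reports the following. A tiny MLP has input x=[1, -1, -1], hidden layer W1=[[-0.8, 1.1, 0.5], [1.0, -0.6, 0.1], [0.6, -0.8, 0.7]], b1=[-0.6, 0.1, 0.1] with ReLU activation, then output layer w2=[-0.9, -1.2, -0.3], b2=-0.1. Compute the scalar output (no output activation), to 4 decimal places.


z1[0] = (-0.8)·(1) + (1.1)·(-1) + (0.5)·(-1) - 0.6 = -3.0
z1[1] = (1.0)·(1) + (-0.6)·(-1) + (0.1)·(-1) + 0.1 = 1.6
z1[2] = (0.6)·(1) + (-0.8)·(-1) + (0.7)·(-1) + 0.1 = 0.8
h = ReLU(z1) = [0.0, 1.6, 0.8]
output = (-0.9)·(0.0) + (-1.2)·(1.6) + (-0.3)·(0.8) - 0.1 = -2.26

-2.26


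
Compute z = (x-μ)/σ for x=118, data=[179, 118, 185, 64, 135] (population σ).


μ = 136.2, σ = 44.1787
z = (118 - 136.2)/44.1787 = -0.412

-0.412


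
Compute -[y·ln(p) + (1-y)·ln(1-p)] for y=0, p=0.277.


BCE = -[y·ln(p) + (1-y)·ln(1-p)]
= -0 - 1·ln(1-0.277)
= -ln(0.723) = 0.3243

0.3243


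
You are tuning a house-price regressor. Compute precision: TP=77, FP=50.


Precision = TP/(TP+FP)
= 77/(77+50)
= 77/127 = 60.63%

60.63%


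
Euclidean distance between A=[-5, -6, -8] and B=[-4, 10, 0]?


d = √((-5+ 4)² + (-6-10)² + (-8-0)²)
  = √(1 + 256 + 64)
  = √321 = 17.9165

17.9165


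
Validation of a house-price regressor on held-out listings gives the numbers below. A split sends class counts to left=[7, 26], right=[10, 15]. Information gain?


Parent = [17, 41], H_parent = 0.8727
H_left = 0.7455 (n=33), H_right = 0.971 (n=25)
H_children = (33/58)·0.7455 + (25/58)·0.971 = 0.8427
IG = 0.8727 - 0.8427 = 0.03

0.03


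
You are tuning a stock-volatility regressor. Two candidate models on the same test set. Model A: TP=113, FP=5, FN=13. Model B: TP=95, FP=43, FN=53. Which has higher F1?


Model A: P=113/118=0.9576, R=113/126=0.8968, F1=2PR/(P+R)=2TP/(2TP+FP+FN)=226/244=0.9262
Model B: P=95/138=0.6884, R=95/148=0.6419, F1=2PR/(P+R)=2TP/(2TP+FP+FN)=190/286=0.6643
0.9262 > 0.6643 → Model A

Model A


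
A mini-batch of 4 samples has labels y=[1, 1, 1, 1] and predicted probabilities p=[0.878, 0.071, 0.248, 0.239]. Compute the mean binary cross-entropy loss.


L[0] = -ln(0.878) = 0.1301
L[1] = -ln(0.071) = 2.6451
L[2] = -ln(0.248) = 1.3943
L[3] = -ln(0.239) = 1.4313
mean = (0.1301 + 2.6451 + 1.3943 + 1.4313)/4 = 1.4002

1.4002


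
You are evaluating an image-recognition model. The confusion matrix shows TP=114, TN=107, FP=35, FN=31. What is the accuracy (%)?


Accuracy = (TP+TN)/(TP+TN+FP+FN)
= (114+107)/(287)
= 221/287 = 77.0%

77.0%


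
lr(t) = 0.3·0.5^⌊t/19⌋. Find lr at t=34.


n_drops = ⌊34/19⌋ = 1
lr = 0.3·0.5^1 = 0.3·0.5 = 0.15

0.15


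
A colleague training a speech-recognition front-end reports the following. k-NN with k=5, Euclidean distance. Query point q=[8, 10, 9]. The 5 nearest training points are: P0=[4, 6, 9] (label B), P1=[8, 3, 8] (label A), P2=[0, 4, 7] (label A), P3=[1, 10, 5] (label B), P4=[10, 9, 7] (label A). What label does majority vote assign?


d(q,P0) = 5.6569  (label B)
d(q,P1) = 7.0711  (label A)
d(q,P2) = 10.198  (label A)
d(q,P3) = 8.0623  (label B)
d(q,P4) = 3.0  (label A)
Votes: A=3, B=2
Majority → A

A


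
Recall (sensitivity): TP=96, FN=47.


Recall = TP/(TP+FN)
= 96/(96+47)
= 96/143 = 67.13%

67.13%


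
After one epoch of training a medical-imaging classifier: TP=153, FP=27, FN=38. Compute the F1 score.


Precision = 153/180 = 0.85
Recall = 153/191 = 0.801
F1 = 2·P·R/(P+R) = 2·TP/(2·TP+FP+FN) = 306/(306+27+38) = 306/371 = 0.8248

0.8248


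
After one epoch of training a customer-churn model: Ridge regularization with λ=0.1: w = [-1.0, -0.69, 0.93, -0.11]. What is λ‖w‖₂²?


‖w‖₂² = (-1.0)² + (-0.69)² + (0.93)² + (-0.11)²
     = 1 + 0.4761 + 0.8649 + 0.0121
     = 2.3531
λ·‖w‖₂² = 0.1·2.3531 = 0.23531

0.23531


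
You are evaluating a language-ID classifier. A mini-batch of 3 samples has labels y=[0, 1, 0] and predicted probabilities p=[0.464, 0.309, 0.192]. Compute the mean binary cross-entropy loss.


L[0] = -ln(1-0.464) = -ln(0.536) = 0.6236
L[1] = -ln(0.309) = 1.1744
L[2] = -ln(1-0.192) = -ln(0.808) = 0.2132
mean = (0.6236 + 1.1744 + 0.2132)/3 = 0.6704

0.6704


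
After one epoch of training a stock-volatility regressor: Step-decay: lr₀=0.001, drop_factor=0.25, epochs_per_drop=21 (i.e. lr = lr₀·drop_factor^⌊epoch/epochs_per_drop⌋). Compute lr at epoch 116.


n_drops = ⌊116/21⌋ = 5
lr = 0.001·0.25^5 = 0.001·0.0009765625 = 0.0000009765625

0.0000009765625


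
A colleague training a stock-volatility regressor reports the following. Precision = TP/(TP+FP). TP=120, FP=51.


Precision = TP/(TP+FP)
= 120/(120+51)
= 120/171 = 70.18%

70.18%


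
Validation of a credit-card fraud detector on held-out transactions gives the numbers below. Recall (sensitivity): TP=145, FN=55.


Recall = TP/(TP+FN)
= 145/(145+55)
= 145/200 = 72.5%

72.5%


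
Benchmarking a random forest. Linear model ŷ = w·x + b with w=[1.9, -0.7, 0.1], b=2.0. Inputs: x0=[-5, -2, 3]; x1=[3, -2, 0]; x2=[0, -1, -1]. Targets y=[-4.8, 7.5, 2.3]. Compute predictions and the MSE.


ŷ0 = (1.9)·(-5) + (-0.7)·(-2) + (0.1)·(3) + 2.0 = -5.8
ŷ1 = (1.9)·(3) + (-0.7)·(-2) + (0.1)·(0) + 2.0 = 9.1
ŷ2 = (1.9)·(0) + (-0.7)·(-1) + (0.1)·(-1) + 2.0 = 2.6
errors² = [1.0, 2.56, 0.09]
MSE = 3.6500/3 = 1.2167

1.2167


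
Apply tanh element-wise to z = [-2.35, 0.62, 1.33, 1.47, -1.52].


tanh(-2.35) = -0.982
tanh(0.62) = 0.5511
tanh(1.33) = 0.8692
tanh(1.47) = 0.8996
tanh(-1.52) = -0.9087
result = [-0.982, 0.5511, 0.8692, 0.8996, -0.9087]

[-0.982, 0.5511, 0.8692, 0.8996, -0.9087]


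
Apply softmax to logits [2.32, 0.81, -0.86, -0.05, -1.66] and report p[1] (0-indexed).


Exponentials: e^2.32=10.1757, e^0.81=2.2479, e^-0.86=0.4232, e^-0.05=0.9512, e^-1.66=0.1901
Sum = 13.9881
Softmax = [0.7275, 0.1607, 0.0303, 0.068, 0.0136]
p[1] = 2.2479/13.9881 = 0.1607

0.1607


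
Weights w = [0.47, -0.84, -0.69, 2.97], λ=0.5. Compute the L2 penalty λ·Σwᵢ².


‖w‖₂² = (0.47)² + (-0.84)² + (-0.69)² + (2.97)²
     = 0.2209 + 0.7056 + 0.4761 + 8.8209
     = 10.2235
λ·‖w‖₂² = 0.5·10.2235 = 5.11175

5.11175


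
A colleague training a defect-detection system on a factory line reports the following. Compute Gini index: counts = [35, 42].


Probabilities: [35/77, 42/77] ≈ [0.4545, 0.5455]
Σpᵢ² = (1225 + 1764)/77² = 2989/5929
Gini = 1 - Σpᵢ² = 1 - 2989/5929 = 0.4959

0.4959


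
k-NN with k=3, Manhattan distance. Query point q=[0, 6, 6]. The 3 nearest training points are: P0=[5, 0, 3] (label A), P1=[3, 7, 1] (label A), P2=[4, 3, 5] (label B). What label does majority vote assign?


d(q,P0) = 14  (label A)
d(q,P1) = 9  (label A)
d(q,P2) = 8  (label B)
Votes: A=2, B=1
Majority → A

A


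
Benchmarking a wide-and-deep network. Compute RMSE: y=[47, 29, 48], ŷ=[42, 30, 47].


MSE = 27/3 = 9
RMSE = √(27/3) = 3.0

3.0


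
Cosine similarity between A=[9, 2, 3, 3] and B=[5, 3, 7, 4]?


A·B = 9·5 + 2·3 + 3·7 + 3·4 = 84
‖A‖ = √103 = 10.1489, ‖B‖ = √99 = 9.9499
cos = 84/(√103·√99) = 84/√10197 = 0.8318

0.8318


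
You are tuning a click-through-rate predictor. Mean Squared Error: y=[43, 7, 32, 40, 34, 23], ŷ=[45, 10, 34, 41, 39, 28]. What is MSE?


Squared errors: (43-45)²=4, (7-10)²=9, (32-34)²=4, (40-41)²=1, (34-39)²=25, (23-28)²=25
Sum = 68
MSE = 68/6 = 34/3

34/3


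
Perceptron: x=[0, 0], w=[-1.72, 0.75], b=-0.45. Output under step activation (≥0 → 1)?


z = (0)·(-1.72) + (0)·(0.75) - 0.45
  = -0.45
step(z) = 0 (z<0)

0


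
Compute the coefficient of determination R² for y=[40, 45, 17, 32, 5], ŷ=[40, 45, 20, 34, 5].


ȳ = 27.8
SS_res = Σ(y-ŷ)² = 13
SS_tot = Σ(y-ȳ)² = 1098.8
R² = 1 - SS_res/SS_tot = 1 - 0.0118 = 0.9882

0.9882


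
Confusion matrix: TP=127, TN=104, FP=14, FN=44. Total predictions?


Total = TP + TN + FP + FN
= 127 + 104 + 14 + 44
= 289
(Predicted positive: 141, predicted negative: 148)

289


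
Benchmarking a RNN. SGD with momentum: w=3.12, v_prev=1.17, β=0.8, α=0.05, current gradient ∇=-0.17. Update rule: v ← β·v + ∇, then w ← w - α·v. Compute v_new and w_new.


v_new = 0.8·1.17 - 0.17 = 0.936 - 0.17 = 0.766
w_new = 3.12 - 0.05·0.766 = 3.12 - 0.0383 = 3.0817

v_new=0.766, w_new=3.0817


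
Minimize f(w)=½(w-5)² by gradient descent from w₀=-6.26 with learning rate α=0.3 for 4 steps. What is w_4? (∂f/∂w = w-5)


step 1: grad = -6.26-5 = -11.26; w = -6.26 - 0.3·(-11.26) = -2.882
step 2: grad = -2.882-5 = -7.882; w = -2.882 - 0.3·(-7.882) = -0.5174
step 3: grad = -0.5174-5 = -5.5174; w = -0.5174 - 0.3·(-5.5174) = 1.13782
step 4: grad = 1.13782-5 = -3.86218; w = 1.13782 - 0.3·(-3.86218) = 2.296474

2.296474


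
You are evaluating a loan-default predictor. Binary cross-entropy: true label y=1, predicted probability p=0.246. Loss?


BCE = -[y·ln(p) + (1-y)·ln(1-p)]
= -1·ln(0.246) - 0
= -ln(0.246) = 1.4024

1.4024


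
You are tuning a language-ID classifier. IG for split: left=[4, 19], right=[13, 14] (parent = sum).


Parent = [17, 33], H_parent = 0.9248
H_left = 0.6666 (n=23), H_right = 0.999 (n=27)
H_children = (23/50)·0.6666 + (27/50)·0.999 = 0.8461
IG = 0.9248 - 0.8461 = 0.0787

0.0787


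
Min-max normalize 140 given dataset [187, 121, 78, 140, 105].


min=78, max=187
(140-78)/(187-78) = 62/109 = 0.5688

0.5688


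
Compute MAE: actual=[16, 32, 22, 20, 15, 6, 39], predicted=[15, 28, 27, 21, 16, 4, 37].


Absolute errors: |16-15|=1, |32-28|=4, |22-27|=5, |20-21|=1, |15-16|=1, |6-4|=2, |39-37|=2
Sum = 16
MAE = 16/7 = 16/7

16/7


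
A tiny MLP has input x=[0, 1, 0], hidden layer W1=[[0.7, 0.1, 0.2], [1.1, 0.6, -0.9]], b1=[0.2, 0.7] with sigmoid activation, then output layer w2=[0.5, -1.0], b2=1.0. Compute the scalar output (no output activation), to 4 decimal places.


z1[0] = (0.7)·(0) + (0.1)·(1) + (0.2)·(0) + 0.2 = 0.3
z1[1] = (1.1)·(0) + (0.6)·(1) + (-0.9)·(0) + 0.7 = 1.3
h = sigmoid(z1) = [0.5744, 0.7858]
output = (0.5)·(0.5744) + (-1.0)·(0.7858) + 1.0 = 0.5014

0.5014
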